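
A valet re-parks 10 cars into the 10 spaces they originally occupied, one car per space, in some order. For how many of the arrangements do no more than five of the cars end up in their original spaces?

# with exactly i fixed is C(10,i)·!(10-i); sum over i=0..5:
  i=0: C(10,0)·!10 = 1·1334961 = 1334961
  i=1: C(10,1)·!9 = 10·133496 = 1334960
  i=2: C(10,2)·!8 = 45·14833 = 667485
  i=3: C(10,3)·!7 = 120·1854 = 222480
  i=4: C(10,4)·!6 = 210·265 = 55650
  i=5: C(10,5)·!5 = 252·44 = 11088
Total = 3626624.

3626624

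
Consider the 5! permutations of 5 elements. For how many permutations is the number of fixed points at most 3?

Sum C(5,i)·!(5-i) for i = 0..3:
  i=0: C(5,0)·!5 = 1·44 = 44
  i=1: C(5,1)·!4 = 5·9 = 45
  i=2: C(5,2)·!3 = 10·2 = 20
  i=3: C(5,3)·!2 = 10·1 = 10
Total = 119.

119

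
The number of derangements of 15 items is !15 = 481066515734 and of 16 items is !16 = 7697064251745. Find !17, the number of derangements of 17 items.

130850092279664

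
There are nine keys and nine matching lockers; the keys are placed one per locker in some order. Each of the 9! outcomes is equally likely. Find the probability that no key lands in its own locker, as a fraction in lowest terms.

Favorable outcomes: !9 = 133496.
Total outcomes: 9! = 362880.
Probability = 133496/362880 = 16687/45360.

16687/45360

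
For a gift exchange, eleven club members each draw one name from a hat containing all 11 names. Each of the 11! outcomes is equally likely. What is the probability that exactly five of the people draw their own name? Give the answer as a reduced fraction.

53/17280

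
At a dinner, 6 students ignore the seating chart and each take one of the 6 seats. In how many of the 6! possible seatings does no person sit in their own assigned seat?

Recurrence: !6 = 5·(!5 + !4).
!6 = 5·(44 + 9) = 5·53 = 265

265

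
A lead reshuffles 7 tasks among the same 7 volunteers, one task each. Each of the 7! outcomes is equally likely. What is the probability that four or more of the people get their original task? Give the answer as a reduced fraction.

23/1260

Favorable outcomes: Σ_{i≥4} C(7,i)·!(7-i) = 35·2 + 21·1 + 7·0 + 1·1 = 92.
Total outcomes: 7! = 5040.
Probability = 92/5040 = 23/1260.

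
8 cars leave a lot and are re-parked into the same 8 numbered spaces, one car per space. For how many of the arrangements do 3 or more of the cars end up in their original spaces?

# with exactly i fixed is C(8,i)·!(8-i); sum over i=3..8:
  i=3: C(8,3)·!5 = 56·44 = 2464
  i=4: C(8,4)·!4 = 70·9 = 630
  i=5: C(8,5)·!3 = 56·2 = 112
  i=6: C(8,6)·!2 = 28·1 = 28
  i=7: C(8,7)·!1 = 8·0 = 0
  i=8: C(8,8)·!0 = 1·1 = 1
Total = 3235.

3235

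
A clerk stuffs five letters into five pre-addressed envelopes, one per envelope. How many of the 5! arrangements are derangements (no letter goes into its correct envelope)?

The number of derangements of 5 is !5 = Σ_{k=0}^{5} (-1)^k·5!/k!
= 5! - 5!/1! + 5!/2! - 5!/3! + 5!/4! - 5!/5!
= 120 - 120 + 60 - 20 + 5 - 1
= 44

44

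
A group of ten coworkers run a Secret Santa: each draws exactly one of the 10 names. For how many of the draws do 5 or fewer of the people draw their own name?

# with exactly i fixed is C(10,i)·!(10-i); sum over i=0..5:
  i=0: C(10,0)·!10 = 1·1334961 = 1334961
  i=1: C(10,1)·!9 = 10·133496 = 1334960
  i=2: C(10,2)·!8 = 45·14833 = 667485
  i=3: C(10,3)·!7 = 120·1854 = 222480
  i=4: C(10,4)·!6 = 210·265 = 55650
  i=5: C(10,5)·!5 = 252·44 = 11088
Total = 3626624.

3626624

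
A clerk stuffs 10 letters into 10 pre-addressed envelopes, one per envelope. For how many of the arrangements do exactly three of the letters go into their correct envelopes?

222480

Choose which 3 of the 10 are fixed: C(10,3) = 120.
The other 7 form a derangement: !7 = 1854.
Total: 120 × 1854 = 222480.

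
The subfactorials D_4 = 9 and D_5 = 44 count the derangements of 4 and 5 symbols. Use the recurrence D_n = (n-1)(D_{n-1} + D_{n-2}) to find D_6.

D_6 = (6-1)·(D_5 + D_4) = 5·(44 + 9) = 5·53 = 265.

265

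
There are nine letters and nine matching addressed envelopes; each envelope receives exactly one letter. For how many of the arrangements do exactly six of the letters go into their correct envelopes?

Choose which 6 of the 9 are fixed: C(9,6) = 84.
The other 3 form a derangement: !3 = 2.
Total: 84 × 2 = 168.

168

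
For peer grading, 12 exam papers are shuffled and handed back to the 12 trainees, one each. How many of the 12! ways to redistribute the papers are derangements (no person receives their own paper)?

176214841

Recurrence: !12 = 11·(!11 + !10).
!12 = 11·(14684570 + 1334961) = 11·16019531 = 176214841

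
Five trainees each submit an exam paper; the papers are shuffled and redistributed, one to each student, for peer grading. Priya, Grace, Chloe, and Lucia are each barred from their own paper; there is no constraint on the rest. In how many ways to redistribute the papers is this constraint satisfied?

Let A_j be the event that the j-th constrained one is fixed. By inclusion-exclusion over the 4 events:
Σ_{j=0}^{4} (-1)^j C(4,j)(5-j)!
= C(4,0)·5! - C(4,1)·4! + C(4,2)·3! - C(4,3)·2! + C(4,4)·1!
= 120 - 96 + 36 - 8 + 1
= 53

53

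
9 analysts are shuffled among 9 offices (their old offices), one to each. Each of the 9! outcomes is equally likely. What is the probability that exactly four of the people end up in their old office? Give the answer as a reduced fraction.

11/720

Favorable outcomes: C(9,4)·!5 = 126·44 = 5544.
Total outcomes: 9! = 362880.
Probability = 5544/362880 = 11/720.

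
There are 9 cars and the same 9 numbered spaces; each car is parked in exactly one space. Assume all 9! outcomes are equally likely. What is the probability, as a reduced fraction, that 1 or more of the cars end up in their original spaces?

28673/45360

Favorable outcomes: Σ_{i≥1} C(9,i)·!(9-i) = 9·14833 + 36·1854 + 84·265 + 126·44 + 126·9 + 84·2 + 36·1 + 9·0 + 1·1 = 229384.
Total outcomes: 9! = 362880.
Probability = 229384/362880 = 28673/45360.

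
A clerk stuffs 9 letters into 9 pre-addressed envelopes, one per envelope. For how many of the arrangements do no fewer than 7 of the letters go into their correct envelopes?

37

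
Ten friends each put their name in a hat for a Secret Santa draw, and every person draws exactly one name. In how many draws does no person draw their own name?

1334961

By inclusion-exclusion, !10 = Σ (-1)^k · 10!/k! for k=0..10
= 10! - 10!/1! + 10!/2! - 10!/3! + 10!/4! - 10!/5! + 10!/6! - 10!/7! + 10!/8! - 10!/9! + 10!/10!
= 3628800 - 3628800 + 1814400 - 604800 + 151200 - 30240 + 5040 - 720 + 90 - 10 + 1
= 1334961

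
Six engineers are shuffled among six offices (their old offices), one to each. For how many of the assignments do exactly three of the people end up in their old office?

40

Choose which 3 of the 6 are fixed: C(6,3) = 20.
The remaining 3 must be deranged: !3 = 2.
Total: 20 × 2 = 40.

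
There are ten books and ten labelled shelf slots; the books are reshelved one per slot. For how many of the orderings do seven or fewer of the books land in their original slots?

3628754

Sum C(10,i)·!(10-i) for i = 0..7:
  i=0: C(10,0)·!10 = 1·1334961 = 1334961
  i=1: C(10,1)·!9 = 10·133496 = 1334960
  i=2: C(10,2)·!8 = 45·14833 = 667485
  i=3: C(10,3)·!7 = 120·1854 = 222480
  i=4: C(10,4)·!6 = 210·265 = 55650
  i=5: C(10,5)·!5 = 252·44 = 11088
  i=6: C(10,6)·!4 = 210·9 = 1890
  i=7: C(10,7)·!3 = 120·2 = 240
Total = 3628754.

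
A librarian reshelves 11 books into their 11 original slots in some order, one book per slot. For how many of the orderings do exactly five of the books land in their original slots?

Choose which 5 of the 11 are fixed: C(11,5) = 462.
The remaining 6 must be deranged: !6 = 265.
Total: 462 × 265 = 122430.

122430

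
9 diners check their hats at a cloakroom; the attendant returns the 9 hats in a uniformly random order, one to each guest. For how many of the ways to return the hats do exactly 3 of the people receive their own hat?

Pick the 3 fixed positions: C(9,3) = 84 ways.
The other 6 form a derangement: !6 = 265.
Total: 84 × 265 = 22260.

22260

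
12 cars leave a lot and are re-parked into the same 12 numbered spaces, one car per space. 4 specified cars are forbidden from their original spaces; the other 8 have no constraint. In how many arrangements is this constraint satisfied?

Let A_j be the event that the j-th constrained one is fixed. By inclusion-exclusion over the 4 events:
Σ_{j=0}^{4} (-1)^j C(4,j)(12-j)!
= C(4,0)·12! - C(4,1)·11! + C(4,2)·10! - C(4,3)·9! + C(4,4)·8!
= 479001600 - 159667200 + 21772800 - 1451520 + 40320
= 339696000

339696000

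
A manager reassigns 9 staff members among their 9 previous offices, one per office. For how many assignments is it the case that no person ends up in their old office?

133496

Use !n = n·!(n-1) + (-1)^n.
!9 = 9·14833 - 1 = 133496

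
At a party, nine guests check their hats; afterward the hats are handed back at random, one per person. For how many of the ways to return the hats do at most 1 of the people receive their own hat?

Sum C(9,i)·!(9-i) for i = 0..1:
  i=0: C(9,0)·!9 = 1·133496 = 133496
  i=1: C(9,1)·!8 = 9·14833 = 133497
Total = 266993.

266993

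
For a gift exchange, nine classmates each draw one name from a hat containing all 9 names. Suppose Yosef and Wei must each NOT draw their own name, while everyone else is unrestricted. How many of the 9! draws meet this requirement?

287280

Inclusion-exclusion on the 2 forbidden self-matches:
Σ_{j=0}^{2} (-1)^j C(2,j)(9-j)!
= C(2,0)·9! - C(2,1)·8! + C(2,2)·7!
= 362880 - 80640 + 5040
= 287280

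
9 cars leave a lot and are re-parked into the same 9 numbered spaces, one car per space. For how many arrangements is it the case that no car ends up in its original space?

133496

The number of derangements of 9 is !9 = Σ_{k=0}^{9} (-1)^k·9!/k!
= 9! - 9!/1! + 9!/2! - 9!/3! + 9!/4! - 9!/5! + 9!/6! - 9!/7! + 9!/8! - 9!/9!
= 362880 - 362880 + 181440 - 60480 + 15120 - 3024 + 504 - 72 + 9 - 1
= 133496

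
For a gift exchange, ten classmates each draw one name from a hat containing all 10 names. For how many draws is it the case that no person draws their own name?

By inclusion-exclusion, !10 = Σ (-1)^k · 10!/k! for k=0..10
= 10! - 10!/1! + 10!/2! - 10!/3! + 10!/4! - 10!/5! + 10!/6! - 10!/7! + 10!/8! - 10!/9! + 10!/10!
= 3628800 - 3628800 + 1814400 - 604800 + 151200 - 30240 + 5040 - 720 + 90 - 10 + 1
= 1334961

1334961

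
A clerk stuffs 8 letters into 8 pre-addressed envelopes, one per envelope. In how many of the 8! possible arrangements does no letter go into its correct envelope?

The subfactorial !8 = [8!/e] (nearest integer).
8! = 40320, and 40320/e ≈ 14832.90, so !8 = 14833.

14833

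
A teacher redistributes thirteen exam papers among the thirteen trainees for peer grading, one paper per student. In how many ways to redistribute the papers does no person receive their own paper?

2290792932

!13 is the nearest integer to 13!/e.
13! = 6227020800, and 6227020800/e ≈ 2290792932.07, so !13 = 2290792932.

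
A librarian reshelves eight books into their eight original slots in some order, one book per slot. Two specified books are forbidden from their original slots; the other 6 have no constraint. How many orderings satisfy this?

30960

Let A_j be the event that the j-th constrained one is fixed. By inclusion-exclusion over the 2 events:
Σ_{j=0}^{2} (-1)^j C(2,j)(8-j)!
= C(2,0)·8! - C(2,1)·7! + C(2,2)·6!
= 40320 - 10080 + 720
= 30960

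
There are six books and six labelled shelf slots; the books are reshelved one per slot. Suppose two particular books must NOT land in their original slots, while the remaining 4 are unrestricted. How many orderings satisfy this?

504

Inclusion-exclusion on the 2 forbidden self-matches:
Σ_{j=0}^{2} (-1)^j C(2,j)(6-j)!
= C(2,0)·6! - C(2,1)·5! + C(2,2)·4!
= 720 - 240 + 24
= 504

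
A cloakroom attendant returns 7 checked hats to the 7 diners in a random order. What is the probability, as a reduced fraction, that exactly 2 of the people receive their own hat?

Favorable outcomes: C(7,2)·!5 = 21·44 = 924.
Total outcomes: 7! = 5040.
Probability = 924/5040 = 11/60.

11/60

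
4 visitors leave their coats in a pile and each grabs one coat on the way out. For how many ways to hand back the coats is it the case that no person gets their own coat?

9

Use !n = (n-1)(!(n-1) + !(n-2)).
!4 = 3·(2 + 1) = 3·3 = 9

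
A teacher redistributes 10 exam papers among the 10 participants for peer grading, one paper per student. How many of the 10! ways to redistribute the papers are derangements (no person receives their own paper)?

1334961

By inclusion-exclusion, !10 = Σ (-1)^k · 10!/k! for k=0..10
= 10! - 10!/1! + 10!/2! - 10!/3! + 10!/4! - 10!/5! + 10!/6! - 10!/7! + 10!/8! - 10!/9! + 10!/10!
= 3628800 - 3628800 + 1814400 - 604800 + 151200 - 30240 + 5040 - 720 + 90 - 10 + 1
= 1334961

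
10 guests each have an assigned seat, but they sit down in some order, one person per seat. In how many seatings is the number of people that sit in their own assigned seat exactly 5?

Choose which 5 of the 10 are fixed: C(10,5) = 252.
The other 5 form a derangement: !5 = 44.
Total: 252 × 44 = 11088.

11088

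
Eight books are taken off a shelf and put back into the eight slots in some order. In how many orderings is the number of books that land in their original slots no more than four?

40179

Sum C(8,i)·!(8-i) for i = 0..4:
  i=0: C(8,0)·!8 = 1·14833 = 14833
  i=1: C(8,1)·!7 = 8·1854 = 14832
  i=2: C(8,2)·!6 = 28·265 = 7420
  i=3: C(8,3)·!5 = 56·44 = 2464
  i=4: C(8,4)·!4 = 70·9 = 630
Total = 40179.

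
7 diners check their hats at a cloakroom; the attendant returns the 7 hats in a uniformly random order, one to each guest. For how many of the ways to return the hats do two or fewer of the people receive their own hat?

4633

# with exactly i fixed is C(7,i)·!(7-i); sum over i=0..2:
  i=0: C(7,0)·!7 = 1·1854 = 1854
  i=1: C(7,1)·!6 = 7·265 = 1855
  i=2: C(7,2)·!5 = 21·44 = 924
Total = 4633.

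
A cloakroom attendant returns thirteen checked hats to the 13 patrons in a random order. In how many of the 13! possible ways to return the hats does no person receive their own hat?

2290792932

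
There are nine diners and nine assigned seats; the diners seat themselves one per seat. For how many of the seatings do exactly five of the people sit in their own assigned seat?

Pick the 5 fixed positions: C(9,5) = 126 ways.
The other 4 form a derangement: !4 = 9.
Total: 126 × 9 = 1134.

1134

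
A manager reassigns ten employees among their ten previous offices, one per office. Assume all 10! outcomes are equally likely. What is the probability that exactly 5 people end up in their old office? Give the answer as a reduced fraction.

Favorable outcomes: C(10,5)·!5 = 252·44 = 11088.
Total outcomes: 10! = 3628800.
Probability = 11088/3628800 = 11/3600.

11/3600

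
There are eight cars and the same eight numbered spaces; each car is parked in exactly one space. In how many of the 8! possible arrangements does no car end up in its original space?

14833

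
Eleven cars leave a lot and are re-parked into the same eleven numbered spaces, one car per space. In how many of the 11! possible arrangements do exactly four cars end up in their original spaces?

611820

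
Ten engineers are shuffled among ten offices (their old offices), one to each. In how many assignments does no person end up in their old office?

1334961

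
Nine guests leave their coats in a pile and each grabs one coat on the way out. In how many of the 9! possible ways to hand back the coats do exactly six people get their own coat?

168

Pick the 6 fixed positions: C(9,6) = 84 ways.
The other 3 form a derangement: !3 = 2.
Total: 84 × 2 = 168.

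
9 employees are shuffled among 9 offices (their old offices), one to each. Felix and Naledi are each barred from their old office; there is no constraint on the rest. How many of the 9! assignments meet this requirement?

287280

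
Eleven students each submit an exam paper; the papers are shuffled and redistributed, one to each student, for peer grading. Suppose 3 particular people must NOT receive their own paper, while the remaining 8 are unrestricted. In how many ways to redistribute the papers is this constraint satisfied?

Let A_j be the event that the j-th constrained one is fixed. By inclusion-exclusion over the 3 events:
Σ_{j=0}^{3} (-1)^j C(3,j)(11-j)!
= C(3,0)·11! - C(3,1)·10! + C(3,2)·9! - C(3,3)·8!
= 39916800 - 10886400 + 1088640 - 40320
= 30078720

30078720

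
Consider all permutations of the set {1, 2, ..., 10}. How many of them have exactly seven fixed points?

Choose which 7 of the 10 are fixed: C(10,7) = 120.
The remaining 3 must be deranged: !3 = 2.
Total: 120 × 2 = 240.

240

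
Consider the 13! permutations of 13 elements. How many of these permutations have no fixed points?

The number of derangements of 13 is !13 = Σ_{k=0}^{13} (-1)^k·13!/k!
= 13! - 13!/1! + 13!/2! - 13!/3! + 13!/4! - 13!/5! + 13!/6! - 13!/7! + 13!/8! - 13!/9! + 13!/10! - 13!/11! + 13!/12! - 13!/13!
= 6227020800 - 6227020800 + 3113510400 - 1037836800 + 259459200 - 51891840 + 8648640 - 1235520 + 154440 - 17160 + 1716 - 156 + 13 - 1
= 2290792932

2290792932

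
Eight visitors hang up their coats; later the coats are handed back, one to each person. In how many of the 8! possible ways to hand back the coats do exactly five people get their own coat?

Pick the 5 fixed positions: C(8,5) = 56 ways.
The remaining 3 must be deranged: !3 = 2.
Total: 56 × 2 = 112.

112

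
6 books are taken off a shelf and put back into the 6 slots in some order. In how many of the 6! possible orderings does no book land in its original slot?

265

!6 is the nearest integer to 6!/e.
6! = 720, and 720/e ≈ 264.87, so !6 = 265.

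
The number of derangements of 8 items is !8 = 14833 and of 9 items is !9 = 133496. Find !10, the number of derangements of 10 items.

1334961

!10 = (10-1)·(!9 + !8) = 9·(133496 + 14833) = 9·148329 = 1334961.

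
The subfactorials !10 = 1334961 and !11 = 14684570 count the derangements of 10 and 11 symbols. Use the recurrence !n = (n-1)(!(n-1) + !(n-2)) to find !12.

!12 = (12-1)·(!11 + !10) = 11·(14684570 + 1334961) = 11·16019531 = 176214841.

176214841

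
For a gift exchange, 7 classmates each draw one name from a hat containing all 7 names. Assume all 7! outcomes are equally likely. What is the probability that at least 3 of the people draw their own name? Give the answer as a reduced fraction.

Favorable outcomes: Σ_{i≥3} C(7,i)·!(7-i) = 35·9 + 35·2 + 21·1 + 7·0 + 1·1 = 407.
Total outcomes: 7! = 5040.
Probability = 407/5040 = 407/5040.

407/5040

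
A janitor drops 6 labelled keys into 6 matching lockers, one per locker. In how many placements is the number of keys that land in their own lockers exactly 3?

40

Choose which 3 of the 6 are fixed: C(6,3) = 20.
The other 3 form a derangement: !3 = 2.
Total: 20 × 2 = 40.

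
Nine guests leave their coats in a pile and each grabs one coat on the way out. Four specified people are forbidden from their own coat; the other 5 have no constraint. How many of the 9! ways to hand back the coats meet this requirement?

Inclusion-exclusion on the 4 forbidden self-matches:
Σ_{j=0}^{4} (-1)^j C(4,j)(9-j)!
= C(4,0)·9! - C(4,1)·8! + C(4,2)·7! - C(4,3)·6! + C(4,4)·5!
= 362880 - 161280 + 30240 - 2880 + 120
= 229080

229080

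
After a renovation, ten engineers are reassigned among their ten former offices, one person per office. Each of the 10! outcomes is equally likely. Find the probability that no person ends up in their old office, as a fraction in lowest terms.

16481/44800

Favorable outcomes: !10 = 1334961.
Total outcomes: 10! = 3628800.
Probability = 1334961/3628800 = 16481/44800.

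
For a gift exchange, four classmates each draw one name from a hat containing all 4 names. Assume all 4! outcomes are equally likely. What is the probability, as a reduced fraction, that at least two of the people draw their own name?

Favorable outcomes: Σ_{i≥2} C(4,i)·!(4-i) = 6·1 + 4·0 + 1·1 = 7.
Total outcomes: 4! = 24.
Probability = 7/24 = 7/24.

7/24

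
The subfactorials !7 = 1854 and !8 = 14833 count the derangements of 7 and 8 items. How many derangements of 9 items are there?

133496

!9 = (9-1)·(!8 + !7) = 8·(14833 + 1854) = 8·16687 = 133496.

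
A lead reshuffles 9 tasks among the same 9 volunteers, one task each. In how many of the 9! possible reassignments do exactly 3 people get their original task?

Choose which 3 of the 9 are fixed: C(9,3) = 84.
The remaining 6 must be deranged: !6 = 265.
Total: 84 × 265 = 22260.

22260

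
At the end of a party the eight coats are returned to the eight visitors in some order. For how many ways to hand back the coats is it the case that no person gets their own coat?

14833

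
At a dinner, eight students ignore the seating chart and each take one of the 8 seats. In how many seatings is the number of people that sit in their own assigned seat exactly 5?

112

Pick the 5 fixed positions: C(8,5) = 56 ways.
The remaining 3 must be deranged: !3 = 2.
Total: 56 × 2 = 112.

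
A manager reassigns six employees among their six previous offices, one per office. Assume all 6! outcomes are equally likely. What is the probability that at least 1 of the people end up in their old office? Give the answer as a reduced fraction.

91/144

Favorable outcomes: Σ_{i≥1} C(6,i)·!(6-i) = 6·44 + 15·9 + 20·2 + 15·1 + 6·0 + 1·1 = 455.
Total outcomes: 6! = 720.
Probability = 455/720 = 91/144.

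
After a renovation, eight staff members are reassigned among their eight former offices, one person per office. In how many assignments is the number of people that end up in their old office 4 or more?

771

Sum C(8,i)·!(8-i) for i = 4..8:
  i=4: C(8,4)·!4 = 70·9 = 630
  i=5: C(8,5)·!3 = 56·2 = 112
  i=6: C(8,6)·!2 = 28·1 = 28
  i=7: C(8,7)·!1 = 8·0 = 0
  i=8: C(8,8)·!0 = 1·1 = 1
Total = 771.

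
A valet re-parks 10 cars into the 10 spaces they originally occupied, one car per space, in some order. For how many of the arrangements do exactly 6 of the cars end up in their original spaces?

1890

Pick the 6 fixed positions: C(10,6) = 210 ways.
The remaining 4 must be deranged: !4 = 9.
Total: 210 × 9 = 1890.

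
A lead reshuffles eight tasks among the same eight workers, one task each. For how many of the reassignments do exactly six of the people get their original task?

Pick the 6 fixed positions: C(8,6) = 28 ways.
The other 2 form a derangement: !2 = 1.
Total: 28 × 1 = 28.

28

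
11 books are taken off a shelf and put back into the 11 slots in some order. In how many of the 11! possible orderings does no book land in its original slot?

14684570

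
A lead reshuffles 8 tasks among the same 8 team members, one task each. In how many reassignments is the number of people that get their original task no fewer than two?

10655

Sum C(8,i)·!(8-i) for i = 2..8:
  i=2: C(8,2)·!6 = 28·265 = 7420
  i=3: C(8,3)·!5 = 56·44 = 2464
  i=4: C(8,4)·!4 = 70·9 = 630
  i=5: C(8,5)·!3 = 56·2 = 112
  i=6: C(8,6)·!2 = 28·1 = 28
  i=7: C(8,7)·!1 = 8·0 = 0
  i=8: C(8,8)·!0 = 1·1 = 1
Total = 10655.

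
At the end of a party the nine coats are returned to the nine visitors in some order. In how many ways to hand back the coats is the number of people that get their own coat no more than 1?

Sum C(9,i)·!(9-i) for i = 0..1:
  i=0: C(9,0)·!9 = 1·133496 = 133496
  i=1: C(9,1)·!8 = 9·14833 = 133497
Total = 266993.

266993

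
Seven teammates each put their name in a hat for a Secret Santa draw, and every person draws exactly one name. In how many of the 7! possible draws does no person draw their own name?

!7 = 7! · Σ_{k=0}^{7} (-1)^k/k!
= 7! - 7!/1! + 7!/2! - 7!/3! + 7!/4! - 7!/5! + 7!/6! - 7!/7!
= 5040 - 5040 + 2520 - 840 + 210 - 42 + 7 - 1
= 1854

1854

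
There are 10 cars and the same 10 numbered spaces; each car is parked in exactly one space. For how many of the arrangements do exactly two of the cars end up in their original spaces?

667485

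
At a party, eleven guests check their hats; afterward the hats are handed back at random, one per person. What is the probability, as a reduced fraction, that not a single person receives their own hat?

Favorable outcomes: !11 = 14684570.
Total outcomes: 11! = 39916800.
Probability = 14684570/39916800 = 1468457/3991680.

1468457/3991680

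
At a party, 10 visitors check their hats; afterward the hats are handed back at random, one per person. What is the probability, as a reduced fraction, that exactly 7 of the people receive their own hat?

Favorable outcomes: C(10,7)·!3 = 120·2 = 240.
Total outcomes: 10! = 3628800.
Probability = 240/3628800 = 1/15120.

1/15120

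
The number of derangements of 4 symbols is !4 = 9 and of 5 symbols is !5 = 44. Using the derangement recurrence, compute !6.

265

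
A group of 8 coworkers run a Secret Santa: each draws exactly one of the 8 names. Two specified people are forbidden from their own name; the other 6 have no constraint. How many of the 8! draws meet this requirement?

30960

Inclusion-exclusion on the 2 forbidden self-matches:
Σ_{j=0}^{2} (-1)^j C(2,j)(8-j)!
= C(2,0)·8! - C(2,1)·7! + C(2,2)·6!
= 40320 - 10080 + 720
= 30960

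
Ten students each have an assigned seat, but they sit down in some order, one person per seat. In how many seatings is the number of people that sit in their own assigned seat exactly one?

Pick the single fixed position: C(10,1) = 10 ways.
The remaining 9 must be deranged: !9 = 133496.
Total: 10 × 133496 = 1334960.

1334960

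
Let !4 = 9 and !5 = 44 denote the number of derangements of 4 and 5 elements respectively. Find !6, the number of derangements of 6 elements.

265

!6 = (6-1)·(!5 + !4) = 5·(44 + 9) = 5·53 = 265.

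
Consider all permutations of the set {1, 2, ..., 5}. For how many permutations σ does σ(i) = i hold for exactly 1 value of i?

Pick the single fixed position: C(5,1) = 5 ways.
The remaining 4 must be deranged: !4 = 9.
Total: 5 × 9 = 45.

45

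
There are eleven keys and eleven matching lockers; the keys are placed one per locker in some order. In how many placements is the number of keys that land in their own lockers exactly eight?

330

Choose which 8 of the 11 are fixed: C(11,8) = 165.
The other 3 form a derangement: !3 = 2.
Total: 165 × 2 = 330.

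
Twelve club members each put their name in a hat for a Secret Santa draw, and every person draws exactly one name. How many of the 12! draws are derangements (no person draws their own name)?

Use !n = n·!(n-1) + (-1)^n.
!12 = 12·14684570 + 1 = 176214841

176214841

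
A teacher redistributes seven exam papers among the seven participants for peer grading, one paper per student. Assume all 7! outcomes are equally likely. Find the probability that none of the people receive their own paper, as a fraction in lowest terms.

103/280

Favorable outcomes: !7 = 1854.
Total outcomes: 7! = 5040.
Probability = 1854/5040 = 103/280.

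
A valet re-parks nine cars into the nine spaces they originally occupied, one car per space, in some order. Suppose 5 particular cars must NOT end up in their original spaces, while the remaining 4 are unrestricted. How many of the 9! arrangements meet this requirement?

Let A_j be the event that the j-th constrained one is fixed. By inclusion-exclusion over the 5 events:
Σ_{j=0}^{5} (-1)^j C(5,j)(9-j)!
= C(5,0)·9! - C(5,1)·8! + C(5,2)·7! - C(5,3)·6! + C(5,4)·5! - C(5,5)·4!
= 362880 - 201600 + 50400 - 7200 + 600 - 24
= 205056

205056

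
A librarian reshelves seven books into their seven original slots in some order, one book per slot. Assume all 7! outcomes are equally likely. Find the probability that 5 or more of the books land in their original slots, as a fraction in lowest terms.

Favorable outcomes: Σ_{i≥5} C(7,i)·!(7-i) = 21·1 + 7·0 + 1·1 = 22.
Total outcomes: 7! = 5040.
Probability = 22/5040 = 11/2520.

11/2520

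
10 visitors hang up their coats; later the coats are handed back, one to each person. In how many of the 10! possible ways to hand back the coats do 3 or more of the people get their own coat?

# with exactly i fixed is C(10,i)·!(10-i); sum over i=3..10:
  i=3: C(10,3)·!7 = 120·1854 = 222480
  i=4: C(10,4)·!6 = 210·265 = 55650
  i=5: C(10,5)·!5 = 252·44 = 11088
  i=6: C(10,6)·!4 = 210·9 = 1890
  i=7: C(10,7)·!3 = 120·2 = 240
  i=8: C(10,8)·!2 = 45·1 = 45
  i=9: C(10,9)·!1 = 10·0 = 0
  i=10: C(10,10)·!0 = 1·1 = 1
Total = 291394.

291394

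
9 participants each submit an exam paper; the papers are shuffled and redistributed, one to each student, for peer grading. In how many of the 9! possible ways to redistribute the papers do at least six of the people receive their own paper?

205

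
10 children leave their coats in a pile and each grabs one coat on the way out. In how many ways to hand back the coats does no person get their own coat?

The number of derangements of 10 is !10 = Σ_{k=0}^{10} (-1)^k·10!/k!
= 10! - 10!/1! + 10!/2! - 10!/3! + 10!/4! - 10!/5! + 10!/6! - 10!/7! + 10!/8! - 10!/9! + 10!/10!
= 3628800 - 3628800 + 1814400 - 604800 + 151200 - 30240 + 5040 - 720 + 90 - 10 + 1
= 1334961

1334961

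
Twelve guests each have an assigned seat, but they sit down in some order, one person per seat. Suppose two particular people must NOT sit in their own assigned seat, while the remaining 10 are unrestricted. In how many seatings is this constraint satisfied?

Inclusion-exclusion on the 2 forbidden self-matches:
Σ_{j=0}^{2} (-1)^j C(2,j)(12-j)!
= C(2,0)·12! - C(2,1)·11! + C(2,2)·10!
= 479001600 - 79833600 + 3628800
= 402796800

402796800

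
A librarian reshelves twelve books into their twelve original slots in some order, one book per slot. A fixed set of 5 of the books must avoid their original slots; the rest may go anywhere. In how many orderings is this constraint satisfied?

312273360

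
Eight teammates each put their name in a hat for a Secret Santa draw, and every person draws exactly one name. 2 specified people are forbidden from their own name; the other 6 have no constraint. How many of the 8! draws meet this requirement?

30960

Let A_j be the event that the j-th constrained one is fixed. By inclusion-exclusion over the 2 events:
Σ_{j=0}^{2} (-1)^j C(2,j)(8-j)!
= C(2,0)·8! - C(2,1)·7! + C(2,2)·6!
= 40320 - 10080 + 720
= 30960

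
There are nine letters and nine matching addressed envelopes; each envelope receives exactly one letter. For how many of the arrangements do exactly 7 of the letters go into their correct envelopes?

36

Pick the 7 fixed positions: C(9,7) = 36 ways.
The remaining 2 must be deranged: !2 = 1.
Total: 36 × 1 = 36.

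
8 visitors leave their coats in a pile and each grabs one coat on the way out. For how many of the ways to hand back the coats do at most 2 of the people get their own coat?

37085

Sum C(8,i)·!(8-i) for i = 0..2:
  i=0: C(8,0)·!8 = 1·14833 = 14833
  i=1: C(8,1)·!7 = 8·1854 = 14832
  i=2: C(8,2)·!6 = 28·265 = 7420
Total = 37085.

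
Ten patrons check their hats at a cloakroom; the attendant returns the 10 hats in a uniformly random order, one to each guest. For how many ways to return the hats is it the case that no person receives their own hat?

By inclusion-exclusion, !10 = Σ (-1)^k · 10!/k! for k=0..10
= 10! - 10!/1! + 10!/2! - 10!/3! + 10!/4! - 10!/5! + 10!/6! - 10!/7! + 10!/8! - 10!/9! + 10!/10!
= 3628800 - 3628800 + 1814400 - 604800 + 151200 - 30240 + 5040 - 720 + 90 - 10 + 1
= 1334961

1334961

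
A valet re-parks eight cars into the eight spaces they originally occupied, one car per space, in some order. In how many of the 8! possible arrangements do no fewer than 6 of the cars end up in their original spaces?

29

# with exactly i fixed is C(8,i)·!(8-i); sum over i=6..8:
  i=6: C(8,6)·!2 = 28·1 = 28
  i=7: C(8,7)·!1 = 8·0 = 0
  i=8: C(8,8)·!0 = 1·1 = 1
Total = 29.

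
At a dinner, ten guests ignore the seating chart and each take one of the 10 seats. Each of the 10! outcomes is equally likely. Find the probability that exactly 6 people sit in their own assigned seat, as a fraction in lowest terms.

1/1920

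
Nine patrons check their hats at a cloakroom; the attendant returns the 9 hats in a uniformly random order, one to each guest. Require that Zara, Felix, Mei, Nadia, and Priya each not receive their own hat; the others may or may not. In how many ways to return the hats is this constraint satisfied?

205056

Inclusion-exclusion on the 5 forbidden self-matches:
Σ_{j=0}^{5} (-1)^j C(5,j)(9-j)!
= C(5,0)·9! - C(5,1)·8! + C(5,2)·7! - C(5,3)·6! + C(5,4)·5! - C(5,5)·4!
= 362880 - 201600 + 50400 - 7200 + 600 - 24
= 205056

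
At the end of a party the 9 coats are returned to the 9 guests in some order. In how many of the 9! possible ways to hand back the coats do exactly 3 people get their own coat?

22260

Pick the 3 fixed positions: C(9,3) = 84 ways.
The remaining 6 must be deranged: !6 = 265.
Total: 84 × 265 = 22260.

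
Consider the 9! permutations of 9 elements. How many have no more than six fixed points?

362843

# with exactly i fixed is C(9,i)·!(9-i); sum over i=0..6:
  i=0: C(9,0)·!9 = 1·133496 = 133496
  i=1: C(9,1)·!8 = 9·14833 = 133497
  i=2: C(9,2)·!7 = 36·1854 = 66744
  i=3: C(9,3)·!6 = 84·265 = 22260
  i=4: C(9,4)·!5 = 126·44 = 5544
  i=5: C(9,5)·!4 = 126·9 = 1134
  i=6: C(9,6)·!3 = 84·2 = 168
Total = 362843.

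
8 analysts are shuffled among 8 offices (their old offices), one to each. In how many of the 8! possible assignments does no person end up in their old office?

!8 is the nearest integer to 8!/e.
8! = 40320, and 40320/e ≈ 14832.90, so !8 = 14833.

14833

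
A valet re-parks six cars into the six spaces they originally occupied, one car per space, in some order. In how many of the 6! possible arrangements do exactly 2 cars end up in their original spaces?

135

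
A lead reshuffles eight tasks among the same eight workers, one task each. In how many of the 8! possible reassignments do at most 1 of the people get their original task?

Sum C(8,i)·!(8-i) for i = 0..1:
  i=0: C(8,0)·!8 = 1·14833 = 14833
  i=1: C(8,1)·!7 = 8·1854 = 14832
Total = 29665.

29665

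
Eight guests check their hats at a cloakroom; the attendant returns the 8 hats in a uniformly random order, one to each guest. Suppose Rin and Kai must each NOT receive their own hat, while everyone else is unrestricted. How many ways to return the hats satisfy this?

Inclusion-exclusion on the 2 forbidden self-matches:
Σ_{j=0}^{2} (-1)^j C(2,j)(8-j)!
= C(2,0)·8! - C(2,1)·7! + C(2,2)·6!
= 40320 - 10080 + 720
= 30960

30960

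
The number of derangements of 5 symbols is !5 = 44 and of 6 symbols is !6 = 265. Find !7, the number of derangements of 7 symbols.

1854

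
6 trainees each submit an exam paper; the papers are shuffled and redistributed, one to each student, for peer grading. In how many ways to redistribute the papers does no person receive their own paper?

!6 = 6! · Σ_{k=0}^{6} (-1)^k/k!
= 6! - 6!/1! + 6!/2! - 6!/3! + 6!/4! - 6!/5! + 6!/6!
= 720 - 720 + 360 - 120 + 30 - 6 + 1
= 265

265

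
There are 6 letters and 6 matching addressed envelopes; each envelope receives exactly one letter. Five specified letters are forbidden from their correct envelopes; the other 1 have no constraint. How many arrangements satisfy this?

309

Let A_j be the event that the j-th constrained one is fixed. By inclusion-exclusion over the 5 events:
Σ_{j=0}^{5} (-1)^j C(5,j)(6-j)!
= C(5,0)·6! - C(5,1)·5! + C(5,2)·4! - C(5,3)·3! + C(5,4)·2! - C(5,5)·1!
= 720 - 600 + 240 - 60 + 10 - 1
= 309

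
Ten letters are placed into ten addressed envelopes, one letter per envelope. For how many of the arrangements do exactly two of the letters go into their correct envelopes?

667485

Pick the 2 fixed positions: C(10,2) = 45 ways.
The other 8 form a derangement: !8 = 14833.
Total: 45 × 14833 = 667485.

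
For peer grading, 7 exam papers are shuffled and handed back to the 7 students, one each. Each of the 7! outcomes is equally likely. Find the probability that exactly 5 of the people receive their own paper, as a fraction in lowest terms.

1/240

Favorable outcomes: C(7,5)·!2 = 21·1 = 21.
Total outcomes: 7! = 5040.
Probability = 21/5040 = 1/240.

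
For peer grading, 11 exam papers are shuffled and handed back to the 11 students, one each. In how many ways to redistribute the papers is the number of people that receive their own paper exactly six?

Choose which 6 of the 11 are fixed: C(11,6) = 462.
The remaining 5 must be deranged: !5 = 44.
Total: 462 × 44 = 20328.

20328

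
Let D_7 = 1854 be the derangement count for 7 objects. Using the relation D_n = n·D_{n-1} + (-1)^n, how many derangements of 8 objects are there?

D_8 = 8·1854 + 1 = 14833.

14833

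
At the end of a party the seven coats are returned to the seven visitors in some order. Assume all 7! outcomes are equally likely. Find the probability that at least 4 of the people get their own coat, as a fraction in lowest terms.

Favorable outcomes: Σ_{i≥4} C(7,i)·!(7-i) = 35·2 + 21·1 + 7·0 + 1·1 = 92.
Total outcomes: 7! = 5040.
Probability = 92/5040 = 23/1260.

23/1260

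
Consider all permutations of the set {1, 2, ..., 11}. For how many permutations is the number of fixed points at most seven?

39916414

Sum C(11,i)·!(11-i) for i = 0..7:
  i=0: C(11,0)·!11 = 1·14684570 = 14684570
  i=1: C(11,1)·!10 = 11·1334961 = 14684571
  i=2: C(11,2)·!9 = 55·133496 = 7342280
  i=3: C(11,3)·!8 = 165·14833 = 2447445
  i=4: C(11,4)·!7 = 330·1854 = 611820
  i=5: C(11,5)·!6 = 462·265 = 122430
  i=6: C(11,6)·!5 = 462·44 = 20328
  i=7: C(11,7)·!4 = 330·9 = 2970
Total = 39916414.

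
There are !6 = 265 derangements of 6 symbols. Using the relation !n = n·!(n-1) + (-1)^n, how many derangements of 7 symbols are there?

1854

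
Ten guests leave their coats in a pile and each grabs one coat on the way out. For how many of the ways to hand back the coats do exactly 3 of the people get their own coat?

222480

Pick the 3 fixed positions: C(10,3) = 120 ways.
The remaining 7 must be deranged: !7 = 1854.
Total: 120 × 1854 = 222480.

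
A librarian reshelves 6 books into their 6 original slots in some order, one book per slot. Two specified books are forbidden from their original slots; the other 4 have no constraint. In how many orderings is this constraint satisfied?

504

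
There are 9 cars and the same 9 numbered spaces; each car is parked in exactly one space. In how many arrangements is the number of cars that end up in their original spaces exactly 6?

Choose which 6 of the 9 are fixed: C(9,6) = 84.
The other 3 form a derangement: !3 = 2.
Total: 84 × 2 = 168.

168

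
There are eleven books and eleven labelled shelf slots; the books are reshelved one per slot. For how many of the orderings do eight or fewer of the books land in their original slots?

39916744

# with exactly i fixed is C(11,i)·!(11-i); sum over i=0..8:
  i=0: C(11,0)·!11 = 1·14684570 = 14684570
  i=1: C(11,1)·!10 = 11·1334961 = 14684571
  i=2: C(11,2)·!9 = 55·133496 = 7342280
  i=3: C(11,3)·!8 = 165·14833 = 2447445
  i=4: C(11,4)·!7 = 330·1854 = 611820
  i=5: C(11,5)·!6 = 462·265 = 122430
  i=6: C(11,6)·!5 = 462·44 = 20328
  i=7: C(11,7)·!4 = 330·9 = 2970
  i=8: C(11,8)·!3 = 165·2 = 330
Total = 39916744.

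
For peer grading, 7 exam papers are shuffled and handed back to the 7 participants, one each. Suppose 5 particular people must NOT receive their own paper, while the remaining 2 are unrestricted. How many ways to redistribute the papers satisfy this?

2428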